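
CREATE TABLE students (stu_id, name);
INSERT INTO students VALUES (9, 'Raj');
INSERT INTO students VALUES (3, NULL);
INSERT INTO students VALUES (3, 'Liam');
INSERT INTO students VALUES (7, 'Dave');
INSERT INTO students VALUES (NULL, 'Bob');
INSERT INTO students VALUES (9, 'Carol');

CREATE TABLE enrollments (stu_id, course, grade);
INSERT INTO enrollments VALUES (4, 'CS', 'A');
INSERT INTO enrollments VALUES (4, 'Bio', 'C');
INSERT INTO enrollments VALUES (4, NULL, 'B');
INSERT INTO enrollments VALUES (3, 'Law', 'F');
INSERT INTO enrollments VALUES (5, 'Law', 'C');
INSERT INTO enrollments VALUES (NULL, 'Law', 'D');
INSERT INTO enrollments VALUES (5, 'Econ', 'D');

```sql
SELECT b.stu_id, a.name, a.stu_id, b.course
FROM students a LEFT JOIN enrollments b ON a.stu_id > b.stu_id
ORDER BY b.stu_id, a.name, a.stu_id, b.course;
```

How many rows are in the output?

LEFT JOIN keeps every row from `students`; unmatched rows get NULL for `enrollments`'s columns.
Matching on a.stu_id > b.stu_id. A NULL in a compared column never satisfies the condition.
- a row (stu_id=9): matches 6 b row(s) → 6 output row(s).
- a row (stu_id=3): no match → kept, b columns NULL.
- a row (stu_id=3): no match → kept, b columns NULL.
- a row (stu_id=7): matches 6 b row(s) → 6 output row(s).
- a row (stu_id=NULL): no match → kept, b columns NULL.
- a row (stu_id=9): matches 6 b row(s) → 6 output row(s).
Total: 18 matched + 3 padded = 21 rows.

21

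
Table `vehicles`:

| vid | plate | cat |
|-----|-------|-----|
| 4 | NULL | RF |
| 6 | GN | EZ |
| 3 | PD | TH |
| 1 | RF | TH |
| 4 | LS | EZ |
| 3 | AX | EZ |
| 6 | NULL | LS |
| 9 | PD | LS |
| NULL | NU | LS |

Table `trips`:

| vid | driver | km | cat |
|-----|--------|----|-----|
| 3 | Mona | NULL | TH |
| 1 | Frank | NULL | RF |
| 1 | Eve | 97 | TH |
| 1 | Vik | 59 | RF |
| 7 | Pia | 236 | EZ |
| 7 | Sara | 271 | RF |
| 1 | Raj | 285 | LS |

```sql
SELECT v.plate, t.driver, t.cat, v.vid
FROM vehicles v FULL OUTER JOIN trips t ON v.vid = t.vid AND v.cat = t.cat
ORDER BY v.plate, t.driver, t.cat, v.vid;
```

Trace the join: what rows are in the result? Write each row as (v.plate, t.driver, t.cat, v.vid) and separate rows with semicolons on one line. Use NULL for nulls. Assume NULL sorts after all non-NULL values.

FULL OUTER JOIN keeps every row from both sides; unmatched rows get NULL for the other side's columns.
Matching on v.vid = t.vid AND v.cat = t.cat. A NULL in a compared column never satisfies the condition.
- v (vid=4, cat=RF) has no partner → padded with NULL.
- v (vid=6, cat=EZ) has no partner → padded with NULL.
- v (vid=3, cat=TH) pairs with 1 row(s) of t.
- v (vid=1, cat=TH) pairs with 1 row(s) of t.
- v (vid=4, cat=EZ) has no partner → padded with NULL.
- v (vid=3, cat=EZ) has no partner → padded with NULL.
- v (vid=6, cat=LS) has no partner → padded with NULL.
- v (vid=9, cat=LS) has no partner → padded with NULL.
- v (vid=NULL, cat=LS) has no partner → padded with NULL.
- plus 5 unmatched t row(s), each kept with NULL v columns.

(AX, NULL, NULL, 3); (GN, NULL, NULL, 6); (LS, NULL, NULL, 4); (NU, NULL, NULL, NULL); (PD, Mona, TH, 3); (PD, NULL, NULL, 9); (RF, Eve, TH, 1); (NULL, Frank, RF, NULL); (NULL, Pia, EZ, NULL); (NULL, Raj, LS, NULL); (NULL, Sara, RF, NULL); (NULL, Vik, RF, NULL); (NULL, NULL, NULL, 4); (NULL, NULL, NULL, 6)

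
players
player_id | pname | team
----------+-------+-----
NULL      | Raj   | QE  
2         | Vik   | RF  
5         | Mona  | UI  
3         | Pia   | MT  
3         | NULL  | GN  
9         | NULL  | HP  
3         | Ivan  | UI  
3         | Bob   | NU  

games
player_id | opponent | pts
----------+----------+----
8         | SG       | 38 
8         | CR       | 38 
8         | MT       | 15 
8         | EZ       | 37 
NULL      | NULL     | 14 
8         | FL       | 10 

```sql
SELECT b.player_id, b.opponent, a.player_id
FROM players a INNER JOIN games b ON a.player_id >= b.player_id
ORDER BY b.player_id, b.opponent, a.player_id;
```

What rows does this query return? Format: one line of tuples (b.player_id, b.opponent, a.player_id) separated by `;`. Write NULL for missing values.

INNER JOIN keeps only pairs where the ON condition holds.
Matching on a.player_id >= b.player_id. A NULL in a compared column never satisfies the condition.
Matched pairs: 5.

(8, CR, 9); (8, EZ, 9); (8, FL, 9); (8, MT, 9); (8, SG, 9)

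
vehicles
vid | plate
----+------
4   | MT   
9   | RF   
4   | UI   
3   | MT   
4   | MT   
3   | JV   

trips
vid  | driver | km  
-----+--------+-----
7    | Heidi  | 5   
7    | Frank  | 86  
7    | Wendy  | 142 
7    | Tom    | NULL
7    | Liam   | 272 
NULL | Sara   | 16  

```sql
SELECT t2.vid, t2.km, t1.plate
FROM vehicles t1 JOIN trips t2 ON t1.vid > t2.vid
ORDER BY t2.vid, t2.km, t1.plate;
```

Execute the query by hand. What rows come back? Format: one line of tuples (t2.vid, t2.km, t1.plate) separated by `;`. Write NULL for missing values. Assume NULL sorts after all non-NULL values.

(7, 5, RF); (7, 86, RF); (7, 142, RF); (7, 272, RF); (7, NULL, RF)

INNER JOIN keeps only pairs where the ON condition holds.
Matching on t1.vid > t2.vid. A NULL in a compared column never satisfies the condition.
Matched pairs: 5.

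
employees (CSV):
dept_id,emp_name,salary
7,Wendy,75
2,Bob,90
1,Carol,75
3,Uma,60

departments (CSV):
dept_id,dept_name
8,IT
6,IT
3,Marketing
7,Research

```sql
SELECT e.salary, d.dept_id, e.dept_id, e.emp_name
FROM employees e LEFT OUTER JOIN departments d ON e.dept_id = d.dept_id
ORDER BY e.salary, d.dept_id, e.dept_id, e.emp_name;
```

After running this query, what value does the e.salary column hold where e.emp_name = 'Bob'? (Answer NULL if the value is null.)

LEFT JOIN keeps every row from `employees`; unmatched rows get NULL for `departments`'s columns.
Matching on e.dept_id = d.dept_id.
- dept_id=7: 1 matching d row(s), so 1 row(s) emitted.
- dept_id=2: no d row matches, row kept with d columns NULL.
- dept_id=1: no d row matches, row kept with d columns NULL.
- dept_id=3: 1 matching d row(s), so 1 row(s) emitted.

90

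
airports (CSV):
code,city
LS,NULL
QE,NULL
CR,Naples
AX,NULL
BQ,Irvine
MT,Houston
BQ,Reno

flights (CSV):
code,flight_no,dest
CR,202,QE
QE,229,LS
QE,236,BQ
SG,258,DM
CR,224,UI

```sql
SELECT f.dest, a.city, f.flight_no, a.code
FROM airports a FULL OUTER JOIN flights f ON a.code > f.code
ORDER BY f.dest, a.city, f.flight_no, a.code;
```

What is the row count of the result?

13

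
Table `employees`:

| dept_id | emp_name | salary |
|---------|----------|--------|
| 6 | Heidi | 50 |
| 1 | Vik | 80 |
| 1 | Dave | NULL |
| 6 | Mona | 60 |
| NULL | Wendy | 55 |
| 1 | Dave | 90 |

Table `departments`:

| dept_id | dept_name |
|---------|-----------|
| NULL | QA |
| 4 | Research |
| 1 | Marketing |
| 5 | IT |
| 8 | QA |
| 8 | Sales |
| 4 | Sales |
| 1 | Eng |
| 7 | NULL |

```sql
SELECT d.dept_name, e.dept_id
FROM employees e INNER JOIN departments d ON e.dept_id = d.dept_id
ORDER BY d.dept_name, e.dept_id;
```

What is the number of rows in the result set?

6

INNER JOIN keeps only pairs where the ON condition holds.
Matching on e.dept_id = d.dept_id. A NULL in a compared column never satisfies the condition.
- e row (dept_id=6): no match → dropped.
- e row (dept_id=1): matches 2 d row(s) → 2 output row(s).
- e row (dept_id=1): matches 2 d row(s) → 2 output row(s).
- e row (dept_id=6): no match → dropped.
- e row (dept_id=NULL): no match → dropped.
- e row (dept_id=1): matches 2 d row(s) → 2 output row(s).
Total: 6 rows.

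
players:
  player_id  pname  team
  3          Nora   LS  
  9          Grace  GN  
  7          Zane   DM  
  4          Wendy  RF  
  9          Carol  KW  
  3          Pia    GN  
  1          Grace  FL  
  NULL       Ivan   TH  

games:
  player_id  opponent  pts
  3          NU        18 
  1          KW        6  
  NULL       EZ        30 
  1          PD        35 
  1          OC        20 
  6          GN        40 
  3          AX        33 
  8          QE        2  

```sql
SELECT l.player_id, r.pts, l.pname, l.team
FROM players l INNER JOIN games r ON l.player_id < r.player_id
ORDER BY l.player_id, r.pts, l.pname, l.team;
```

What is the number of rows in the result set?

11

INNER JOIN keeps only pairs where the ON condition holds.
Matching on l.player_id < r.player_id. A NULL in a compared column never satisfies the condition.
Matched pairs: 11.
Total: 11 rows.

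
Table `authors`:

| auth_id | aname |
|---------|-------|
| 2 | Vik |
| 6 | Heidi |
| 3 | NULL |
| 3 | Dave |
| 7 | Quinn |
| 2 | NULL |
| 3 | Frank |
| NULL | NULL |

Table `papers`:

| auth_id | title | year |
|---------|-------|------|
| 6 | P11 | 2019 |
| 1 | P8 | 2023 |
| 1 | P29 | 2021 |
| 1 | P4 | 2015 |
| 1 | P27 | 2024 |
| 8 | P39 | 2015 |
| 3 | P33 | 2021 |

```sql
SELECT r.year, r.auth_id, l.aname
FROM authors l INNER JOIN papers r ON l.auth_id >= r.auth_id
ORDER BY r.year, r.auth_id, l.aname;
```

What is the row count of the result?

35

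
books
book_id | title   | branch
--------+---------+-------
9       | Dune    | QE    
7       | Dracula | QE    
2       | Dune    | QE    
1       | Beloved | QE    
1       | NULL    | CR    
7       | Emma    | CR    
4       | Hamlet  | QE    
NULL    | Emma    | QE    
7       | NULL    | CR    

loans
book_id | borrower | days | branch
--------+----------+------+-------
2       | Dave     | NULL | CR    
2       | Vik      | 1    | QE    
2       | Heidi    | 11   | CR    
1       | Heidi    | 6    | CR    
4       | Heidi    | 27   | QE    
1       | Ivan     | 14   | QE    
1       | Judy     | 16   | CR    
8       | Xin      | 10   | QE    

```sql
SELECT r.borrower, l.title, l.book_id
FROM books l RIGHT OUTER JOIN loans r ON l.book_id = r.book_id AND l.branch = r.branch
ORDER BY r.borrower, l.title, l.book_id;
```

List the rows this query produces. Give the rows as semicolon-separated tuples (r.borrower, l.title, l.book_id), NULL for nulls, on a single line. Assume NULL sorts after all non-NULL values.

(Dave, NULL, NULL); (Heidi, Hamlet, 4); (Heidi, NULL, 1); (Heidi, NULL, NULL); (Ivan, Beloved, 1); (Judy, NULL, 1); (Vik, Dune, 2); (Xin, NULL, NULL)

RIGHT JOIN keeps every row from `loans`; unmatched rows get NULL for `books`'s columns.
Matching on l.book_id = r.book_id AND l.branch = r.branch. A NULL in a compared column never satisfies the condition.
- l[0] book_id=9, branch=QE → no match.
- l[1] book_id=7, branch=QE → no match.
- l[2] book_id=2, branch=QE → 1 match(es) in r → 1 row(s).
- l[3] book_id=1, branch=QE → 1 match(es) in r → 1 row(s).
- l[4] book_id=1, branch=CR → 2 match(es) in r → 2 row(s).
- l[5] book_id=7, branch=CR → no match.
- l[6] book_id=4, branch=QE → 1 match(es) in r → 1 row(s).
- l[7] book_id=NULL, branch=QE → no match.
- l[8] book_id=7, branch=CR → no match.
- plus 3 unmatched r row(s), each kept with NULL l columns.
After projecting and ordering:
r.borrower | l.title | l.book_id
Dave | NULL | NULL
Heidi | Hamlet | 4
Heidi | NULL | 1
Heidi | NULL | NULL
Ivan | Beloved | 1
Judy | NULL | 1
Vik | Dune | 2
Xin | NULL | NULL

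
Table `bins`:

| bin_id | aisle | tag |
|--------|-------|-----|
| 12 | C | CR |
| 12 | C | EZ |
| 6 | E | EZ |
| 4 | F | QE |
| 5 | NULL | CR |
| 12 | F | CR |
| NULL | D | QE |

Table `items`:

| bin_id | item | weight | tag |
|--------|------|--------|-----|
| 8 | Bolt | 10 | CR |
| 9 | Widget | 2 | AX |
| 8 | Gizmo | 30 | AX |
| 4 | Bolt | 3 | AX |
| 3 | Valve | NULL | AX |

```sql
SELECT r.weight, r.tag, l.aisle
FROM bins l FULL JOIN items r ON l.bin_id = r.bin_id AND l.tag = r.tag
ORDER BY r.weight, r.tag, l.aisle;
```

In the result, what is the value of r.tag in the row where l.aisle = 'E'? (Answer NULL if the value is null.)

NULL

FULL OUTER JOIN keeps every row from both sides; unmatched rows get NULL for the other side's columns.
Matching on l.bin_id = r.bin_id AND l.tag = r.tag. A NULL in a compared column never satisfies the condition.
Matched pairs: 0; unmatched l rows kept: 7; unmatched r rows kept: 5.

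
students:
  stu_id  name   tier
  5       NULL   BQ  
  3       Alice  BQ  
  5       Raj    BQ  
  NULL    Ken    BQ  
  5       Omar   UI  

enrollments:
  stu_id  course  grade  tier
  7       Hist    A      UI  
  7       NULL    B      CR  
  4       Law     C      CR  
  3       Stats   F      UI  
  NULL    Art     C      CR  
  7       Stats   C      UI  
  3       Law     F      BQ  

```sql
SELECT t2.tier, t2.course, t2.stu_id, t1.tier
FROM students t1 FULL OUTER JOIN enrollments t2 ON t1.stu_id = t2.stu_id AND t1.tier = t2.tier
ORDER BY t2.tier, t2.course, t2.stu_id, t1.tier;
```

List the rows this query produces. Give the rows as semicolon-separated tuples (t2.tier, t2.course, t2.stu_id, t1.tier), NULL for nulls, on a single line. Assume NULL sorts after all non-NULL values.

FULL OUTER JOIN keeps every row from both sides; unmatched rows get NULL for the other side's columns.
Matching on t1.stu_id = t2.stu_id AND t1.tier = t2.tier. A NULL in a compared column never satisfies the condition.
- t1 (stu_id=5, tier=BQ) has no partner → padded with NULL.
- t1 (stu_id=3, tier=BQ) pairs with 1 row(s) of t2.
- t1 (stu_id=5, tier=BQ) has no partner → padded with NULL.
- t1 (stu_id=NULL, tier=BQ) has no partner → padded with NULL.
- t1 (stu_id=5, tier=UI) has no partner → padded with NULL.
- 6 t2 row(s) had no t1 match → kept, t1 columns NULL.

(BQ, Law, 3, BQ); (CR, Art, NULL, NULL); (CR, Law, 4, NULL); (CR, NULL, 7, NULL); (UI, Hist, 7, NULL); (UI, Stats, 3, NULL); (UI, Stats, 7, NULL); (NULL, NULL, NULL, BQ); (NULL, NULL, NULL, BQ); (NULL, NULL, NULL, BQ); (NULL, NULL, NULL, UI)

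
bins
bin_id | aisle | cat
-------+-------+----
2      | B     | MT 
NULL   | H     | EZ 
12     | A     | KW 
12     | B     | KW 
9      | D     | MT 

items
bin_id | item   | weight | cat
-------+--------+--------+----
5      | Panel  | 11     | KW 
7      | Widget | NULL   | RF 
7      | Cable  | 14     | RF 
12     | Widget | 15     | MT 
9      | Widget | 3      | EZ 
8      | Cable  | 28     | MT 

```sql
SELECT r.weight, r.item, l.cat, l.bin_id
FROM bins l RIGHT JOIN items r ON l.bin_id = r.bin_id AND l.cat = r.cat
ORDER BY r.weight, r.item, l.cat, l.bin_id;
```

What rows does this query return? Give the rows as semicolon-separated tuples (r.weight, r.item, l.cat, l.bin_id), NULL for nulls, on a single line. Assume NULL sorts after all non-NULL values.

RIGHT JOIN keeps every row from `items`; unmatched rows get NULL for `bins`'s columns.
Matching on l.bin_id = r.bin_id AND l.cat = r.cat. A NULL in a compared column never satisfies the condition.
- l[0] bin_id=2, cat=MT → no match.
- l[1] bin_id=NULL, cat=EZ → no match.
- l[2] bin_id=12, cat=KW → no match.
- l[3] bin_id=12, cat=KW → no match.
- l[4] bin_id=9, cat=MT → no match.
- 6 row(s) from r found no l partner → padded with NULL.
After projecting and ordering:
r.weight | r.item | l.cat | l.bin_id
3 | Widget | NULL | NULL
11 | Panel | NULL | NULL
14 | Cable | NULL | NULL
15 | Widget | NULL | NULL
28 | Cable | NULL | NULL
NULL | Widget | NULL | NULL

(3, Widget, NULL, NULL); (11, Panel, NULL, NULL); (14, Cable, NULL, NULL); (15, Widget, NULL, NULL); (28, Cable, NULL, NULL); (NULL, Widget, NULL, NULL)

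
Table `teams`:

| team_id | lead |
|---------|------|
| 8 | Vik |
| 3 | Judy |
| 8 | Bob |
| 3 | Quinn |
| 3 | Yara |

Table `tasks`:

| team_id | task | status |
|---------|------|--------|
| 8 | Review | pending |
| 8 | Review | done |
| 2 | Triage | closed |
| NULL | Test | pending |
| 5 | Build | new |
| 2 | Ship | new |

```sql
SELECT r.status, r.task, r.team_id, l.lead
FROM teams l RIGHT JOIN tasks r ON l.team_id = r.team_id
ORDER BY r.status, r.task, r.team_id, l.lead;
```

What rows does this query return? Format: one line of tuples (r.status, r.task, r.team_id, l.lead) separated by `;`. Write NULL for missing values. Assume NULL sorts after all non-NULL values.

RIGHT JOIN keeps every row from `tasks`; unmatched rows get NULL for `teams`'s columns.
Matching on l.team_id = r.team_id. A NULL in a compared column never satisfies the condition.
- l row (team_id=8): matches 2 r row(s) → 2 output row(s).
- l row (team_id=3): no match.
- l row (team_id=8): matches 2 r row(s) → 2 output row(s).
- l row (team_id=3): no match.
- l row (team_id=3): no match.
- 4 r row(s) had no l match → kept, l columns NULL.
After projecting and ordering:
r.status | r.task | r.team_id | l.lead
closed | Triage | 2 | NULL
done | Review | 8 | Bob
done | Review | 8 | Vik
new | Build | 5 | NULL
new | Ship | 2 | NULL
pending | Review | 8 | Bob
pending | Review | 8 | Vik
pending | Test | NULL | NULL

(closed, Triage, 2, NULL); (done, Review, 8, Bob); (done, Review, 8, Vik); (new, Build, 5, NULL); (new, Ship, 2, NULL); (pending, Review, 8, Bob); (pending, Review, 8, Vik); (pending, Test, NULL, NULL)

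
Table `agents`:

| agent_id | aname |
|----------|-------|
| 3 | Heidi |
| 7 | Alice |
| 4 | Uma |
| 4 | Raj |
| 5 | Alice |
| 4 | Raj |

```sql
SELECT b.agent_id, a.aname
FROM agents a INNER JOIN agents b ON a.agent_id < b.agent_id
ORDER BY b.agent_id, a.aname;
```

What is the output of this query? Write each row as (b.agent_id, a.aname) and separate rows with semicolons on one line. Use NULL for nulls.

(4, Heidi); (4, Heidi); (4, Heidi); (5, Heidi); (5, Raj); (5, Raj); (5, Uma); (7, Alice); (7, Heidi); (7, Raj); (7, Raj); (7, Uma)

INNER JOIN keeps only pairs where the ON condition holds.
Matching on a.agent_id < b.agent_id.
- a[0] agent_id=3 → 5 match(es) in b → 5 row(s).
- a[1] agent_id=7 → no match; dropped.
- a[2] agent_id=4 → 2 match(es) in b → 2 row(s).
- a[3] agent_id=4 → 2 match(es) in b → 2 row(s).
- a[4] agent_id=5 → 1 match(es) in b → 1 row(s).
- a[5] agent_id=4 → 2 match(es) in b → 2 row(s).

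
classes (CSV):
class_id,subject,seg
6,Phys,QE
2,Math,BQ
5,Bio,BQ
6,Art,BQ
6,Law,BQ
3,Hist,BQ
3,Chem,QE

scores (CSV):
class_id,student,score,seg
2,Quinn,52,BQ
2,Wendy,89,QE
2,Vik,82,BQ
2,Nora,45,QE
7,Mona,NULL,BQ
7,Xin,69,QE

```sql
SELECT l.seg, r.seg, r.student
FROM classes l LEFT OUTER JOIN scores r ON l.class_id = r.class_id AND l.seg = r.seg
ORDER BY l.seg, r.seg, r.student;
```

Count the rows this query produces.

8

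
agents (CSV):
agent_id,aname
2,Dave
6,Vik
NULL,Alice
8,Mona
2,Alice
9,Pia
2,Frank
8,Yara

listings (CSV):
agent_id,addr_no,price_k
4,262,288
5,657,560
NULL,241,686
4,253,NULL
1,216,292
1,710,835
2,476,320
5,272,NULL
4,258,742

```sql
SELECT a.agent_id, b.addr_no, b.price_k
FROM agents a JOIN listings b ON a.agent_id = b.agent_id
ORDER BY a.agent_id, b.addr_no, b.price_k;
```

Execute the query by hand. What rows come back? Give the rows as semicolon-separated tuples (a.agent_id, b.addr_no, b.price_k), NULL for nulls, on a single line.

(2, 476, 320); (2, 476, 320); (2, 476, 320)

INNER JOIN keeps only pairs where the ON condition holds.
Matching on a.agent_id = b.agent_id. A NULL in a compared column never satisfies the condition.
- a (agent_id=2) pairs with 1 row(s) of b.
- a (agent_id=6) has no partner → excluded.
- a (agent_id=NULL) has no partner → excluded.
- a (agent_id=8) has no partner → excluded.
- a (agent_id=2) pairs with 1 row(s) of b.
- a (agent_id=9) has no partner → excluded.
- a (agent_id=2) pairs with 1 row(s) of b.
- a (agent_id=8) has no partner → excluded.
After projecting and ordering:
a.agent_id | b.addr_no | b.price_k
2 | 476 | 320
2 | 476 | 320
2 | 476 | 320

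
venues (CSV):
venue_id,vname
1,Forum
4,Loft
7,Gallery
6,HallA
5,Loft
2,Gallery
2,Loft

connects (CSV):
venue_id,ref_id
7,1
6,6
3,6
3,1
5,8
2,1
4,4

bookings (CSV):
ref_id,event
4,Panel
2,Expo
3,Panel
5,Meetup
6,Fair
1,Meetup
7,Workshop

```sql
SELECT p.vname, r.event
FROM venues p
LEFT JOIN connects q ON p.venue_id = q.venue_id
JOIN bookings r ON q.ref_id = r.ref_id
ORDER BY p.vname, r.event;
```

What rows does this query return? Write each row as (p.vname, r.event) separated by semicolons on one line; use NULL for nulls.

(Gallery, Meetup); (Gallery, Meetup); (HallA, Fair); (Loft, Meetup); (Loft, Panel)

Joins associate left-to-right: venues LEFT JOIN connects on venue_id gives 7 intermediate row(s).
Then INNER JOIN `bookings r` on ref_id: keep only rows whose q.ref_id appears in r.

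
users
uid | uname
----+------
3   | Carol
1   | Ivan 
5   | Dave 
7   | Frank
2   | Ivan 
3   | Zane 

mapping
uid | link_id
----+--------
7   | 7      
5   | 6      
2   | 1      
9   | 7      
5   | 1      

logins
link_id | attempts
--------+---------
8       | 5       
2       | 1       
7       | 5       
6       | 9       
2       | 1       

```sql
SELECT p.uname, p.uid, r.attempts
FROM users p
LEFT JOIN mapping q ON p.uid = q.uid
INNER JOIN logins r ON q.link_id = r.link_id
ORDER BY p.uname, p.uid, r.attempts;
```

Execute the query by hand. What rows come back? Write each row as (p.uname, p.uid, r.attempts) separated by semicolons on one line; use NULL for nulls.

(Dave, 5, 9); (Frank, 7, 5)

Joins associate left-to-right: users LEFT JOIN mapping on uid gives 7 intermediate row(s).
Then INNER JOIN `logins r` on link_id: keep only rows whose q.link_id appears in r.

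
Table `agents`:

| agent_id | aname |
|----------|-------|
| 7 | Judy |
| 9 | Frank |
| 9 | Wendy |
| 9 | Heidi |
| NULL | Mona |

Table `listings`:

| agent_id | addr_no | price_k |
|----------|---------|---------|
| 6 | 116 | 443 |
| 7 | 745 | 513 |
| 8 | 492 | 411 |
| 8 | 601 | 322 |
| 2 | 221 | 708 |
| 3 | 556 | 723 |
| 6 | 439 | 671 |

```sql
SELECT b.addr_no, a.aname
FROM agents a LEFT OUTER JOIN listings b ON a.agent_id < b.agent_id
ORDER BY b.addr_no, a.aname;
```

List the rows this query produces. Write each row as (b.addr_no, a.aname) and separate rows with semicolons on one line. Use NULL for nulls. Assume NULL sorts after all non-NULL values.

LEFT JOIN keeps every row from `agents`; unmatched rows get NULL for `listings`'s columns.
Matching on a.agent_id < b.agent_id. A NULL in a compared column never satisfies the condition.
- a[0] agent_id=7 → 2 match(es) in b → 2 row(s).
- a[1] agent_id=9 → no match; kept with NULLs on the b side.
- a[2] agent_id=9 → no match; kept with NULLs on the b side.
- a[3] agent_id=9 → no match; kept with NULLs on the b side.
- a[4] agent_id=NULL → no match; kept with NULLs on the b side.
After projecting and ordering:
b.addr_no | a.aname
492 | Judy
601 | Judy
NULL | Frank
NULL | Heidi
NULL | Mona
NULL | Wendy

(492, Judy); (601, Judy); (NULL, Frank); (NULL, Heidi); (NULL, Mona); (NULL, Wendy)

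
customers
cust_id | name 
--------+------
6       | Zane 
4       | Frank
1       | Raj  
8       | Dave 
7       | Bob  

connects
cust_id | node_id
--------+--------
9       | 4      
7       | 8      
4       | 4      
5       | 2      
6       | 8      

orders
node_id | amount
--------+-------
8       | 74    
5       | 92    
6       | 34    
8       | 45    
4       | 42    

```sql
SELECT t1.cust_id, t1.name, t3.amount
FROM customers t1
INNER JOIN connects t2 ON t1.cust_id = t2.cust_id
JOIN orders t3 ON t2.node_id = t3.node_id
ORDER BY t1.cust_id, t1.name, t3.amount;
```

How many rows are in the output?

Evaluate left to right. First `customers t1 INNER JOIN connects t2` on cust_id: 3 row(s).
Then INNER JOIN `orders t3` on node_id: keep only rows whose t2.node_id appears in t3.
Result: 5 row(s).

5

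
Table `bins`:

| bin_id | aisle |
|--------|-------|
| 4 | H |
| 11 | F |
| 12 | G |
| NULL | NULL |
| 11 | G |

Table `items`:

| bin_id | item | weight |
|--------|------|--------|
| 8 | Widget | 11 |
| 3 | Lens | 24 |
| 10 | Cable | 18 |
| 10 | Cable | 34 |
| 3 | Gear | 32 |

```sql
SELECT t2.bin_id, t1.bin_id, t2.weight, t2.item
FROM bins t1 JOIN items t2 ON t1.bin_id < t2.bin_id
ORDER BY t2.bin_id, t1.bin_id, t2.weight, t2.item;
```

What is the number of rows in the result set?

3

INNER JOIN keeps only pairs where the ON condition holds.
Matching on t1.bin_id < t2.bin_id. A NULL in a compared column never satisfies the condition.
- t1 (bin_id=4) pairs with 3 row(s) of t2.
- t1 (bin_id=11) has no partner → excluded.
- t1 (bin_id=12) has no partner → excluded.
- t1 (bin_id=NULL) has no partner → excluded.
- t1 (bin_id=11) has no partner → excluded.
Total: 3 rows.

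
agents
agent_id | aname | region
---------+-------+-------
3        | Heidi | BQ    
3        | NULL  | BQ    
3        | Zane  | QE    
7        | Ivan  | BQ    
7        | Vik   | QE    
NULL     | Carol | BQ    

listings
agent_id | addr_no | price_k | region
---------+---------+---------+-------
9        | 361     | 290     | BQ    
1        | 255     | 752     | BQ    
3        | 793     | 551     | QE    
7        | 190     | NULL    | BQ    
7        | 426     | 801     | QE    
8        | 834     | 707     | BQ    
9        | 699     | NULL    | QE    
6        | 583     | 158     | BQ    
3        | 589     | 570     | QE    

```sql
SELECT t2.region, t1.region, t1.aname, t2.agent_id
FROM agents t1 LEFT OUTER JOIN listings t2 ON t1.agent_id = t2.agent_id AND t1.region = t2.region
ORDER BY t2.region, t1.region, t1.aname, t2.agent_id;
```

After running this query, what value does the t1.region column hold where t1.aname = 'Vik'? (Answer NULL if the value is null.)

QE

LEFT JOIN keeps every row from `agents`; unmatched rows get NULL for `listings`'s columns.
Matching on t1.agent_id = t2.agent_id AND t1.region = t2.region. A NULL in a compared column never satisfies the condition.
Matched pairs: 4; unmatched t1 rows kept: 3.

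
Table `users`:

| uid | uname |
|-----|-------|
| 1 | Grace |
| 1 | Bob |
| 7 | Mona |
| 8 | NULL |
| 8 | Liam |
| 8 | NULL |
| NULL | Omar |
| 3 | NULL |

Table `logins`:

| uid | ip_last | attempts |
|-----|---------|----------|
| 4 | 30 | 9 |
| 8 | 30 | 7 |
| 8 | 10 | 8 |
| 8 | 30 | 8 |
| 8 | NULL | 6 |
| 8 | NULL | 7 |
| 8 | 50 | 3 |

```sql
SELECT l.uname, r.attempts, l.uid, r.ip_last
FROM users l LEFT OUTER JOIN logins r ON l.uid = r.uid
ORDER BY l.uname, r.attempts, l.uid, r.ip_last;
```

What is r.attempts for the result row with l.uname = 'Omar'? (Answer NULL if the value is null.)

NULL

LEFT JOIN keeps every row from `users`; unmatched rows get NULL for `logins`'s columns.
Matching on l.uid = r.uid. A NULL in a compared column never satisfies the condition.
Matched pairs: 18; unmatched l rows kept: 5.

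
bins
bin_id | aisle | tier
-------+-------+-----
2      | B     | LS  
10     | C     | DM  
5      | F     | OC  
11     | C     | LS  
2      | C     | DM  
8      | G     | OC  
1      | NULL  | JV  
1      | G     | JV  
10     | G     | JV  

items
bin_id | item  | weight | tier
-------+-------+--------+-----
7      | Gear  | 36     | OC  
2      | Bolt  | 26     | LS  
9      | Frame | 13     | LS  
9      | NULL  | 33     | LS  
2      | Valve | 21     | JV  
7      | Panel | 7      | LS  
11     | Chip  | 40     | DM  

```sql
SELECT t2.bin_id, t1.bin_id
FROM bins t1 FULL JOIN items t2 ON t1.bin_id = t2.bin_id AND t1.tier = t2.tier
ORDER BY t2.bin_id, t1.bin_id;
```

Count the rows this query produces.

15

FULL OUTER JOIN keeps every row from both sides; unmatched rows get NULL for the other side's columns.
Matching on t1.bin_id = t2.bin_id AND t1.tier = t2.tier.
Matched pairs: 1; unmatched t1 rows kept: 8; unmatched t2 rows kept: 6.
Total: 1 matched + 14 padded = 15 rows.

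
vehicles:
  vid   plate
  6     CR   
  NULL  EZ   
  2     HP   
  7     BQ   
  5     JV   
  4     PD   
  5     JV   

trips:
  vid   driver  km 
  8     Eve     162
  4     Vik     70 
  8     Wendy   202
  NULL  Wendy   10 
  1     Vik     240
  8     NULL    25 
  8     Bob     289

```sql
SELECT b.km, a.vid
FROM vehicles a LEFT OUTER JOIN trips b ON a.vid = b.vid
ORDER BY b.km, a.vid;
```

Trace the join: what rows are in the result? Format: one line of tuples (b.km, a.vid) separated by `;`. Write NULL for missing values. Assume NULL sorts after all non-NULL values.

LEFT JOIN keeps every row from `vehicles`; unmatched rows get NULL for `trips`'s columns.
Matching on a.vid = b.vid. A NULL in a compared column never satisfies the condition.
Matched pairs: 1; unmatched a rows kept: 6.

(70, 4); (NULL, 2); (NULL, 5); (NULL, 5); (NULL, 6); (NULL, 7); (NULL, NULL)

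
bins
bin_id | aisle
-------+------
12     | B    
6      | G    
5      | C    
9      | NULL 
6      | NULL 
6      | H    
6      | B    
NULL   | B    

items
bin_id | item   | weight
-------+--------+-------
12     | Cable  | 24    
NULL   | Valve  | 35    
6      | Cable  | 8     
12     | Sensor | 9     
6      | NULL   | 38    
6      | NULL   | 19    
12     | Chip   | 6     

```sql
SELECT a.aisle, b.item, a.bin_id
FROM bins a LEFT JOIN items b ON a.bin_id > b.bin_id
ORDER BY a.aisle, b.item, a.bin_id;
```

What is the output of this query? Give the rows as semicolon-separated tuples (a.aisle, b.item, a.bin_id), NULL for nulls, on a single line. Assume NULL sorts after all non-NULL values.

(B, Cable, 12); (B, NULL, 6); (B, NULL, 12); (B, NULL, 12); (B, NULL, NULL); (C, NULL, 5); (G, NULL, 6); (H, NULL, 6); (NULL, Cable, 9); (NULL, NULL, 6); (NULL, NULL, 9); (NULL, NULL, 9)

LEFT JOIN keeps every row from `bins`; unmatched rows get NULL for `items`'s columns.
Matching on a.bin_id > b.bin_id. A NULL in a compared column never satisfies the condition.
- bin_id=12: 3 matching b row(s), so 3 row(s) emitted.
- bin_id=6: no b row matches, row kept with b columns NULL.
- bin_id=5: no b row matches, row kept with b columns NULL.
- bin_id=9: 3 matching b row(s), so 3 row(s) emitted.
- bin_id=6: no b row matches, row kept with b columns NULL.
- bin_id=6: no b row matches, row kept with b columns NULL.
- bin_id=6: no b row matches, row kept with b columns NULL.
- bin_id=NULL: no b row matches, row kept with b columns NULL.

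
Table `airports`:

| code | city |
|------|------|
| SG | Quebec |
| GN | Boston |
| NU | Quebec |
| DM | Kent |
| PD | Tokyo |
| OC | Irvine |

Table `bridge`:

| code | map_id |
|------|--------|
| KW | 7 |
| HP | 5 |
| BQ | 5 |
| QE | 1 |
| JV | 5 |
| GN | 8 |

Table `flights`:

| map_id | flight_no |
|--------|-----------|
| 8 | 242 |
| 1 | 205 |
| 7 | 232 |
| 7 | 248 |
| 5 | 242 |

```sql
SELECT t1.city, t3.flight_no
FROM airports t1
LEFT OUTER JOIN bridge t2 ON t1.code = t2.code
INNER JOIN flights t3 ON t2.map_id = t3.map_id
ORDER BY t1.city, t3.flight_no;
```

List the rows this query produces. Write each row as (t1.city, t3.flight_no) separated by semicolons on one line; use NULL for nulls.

(Boston, 242)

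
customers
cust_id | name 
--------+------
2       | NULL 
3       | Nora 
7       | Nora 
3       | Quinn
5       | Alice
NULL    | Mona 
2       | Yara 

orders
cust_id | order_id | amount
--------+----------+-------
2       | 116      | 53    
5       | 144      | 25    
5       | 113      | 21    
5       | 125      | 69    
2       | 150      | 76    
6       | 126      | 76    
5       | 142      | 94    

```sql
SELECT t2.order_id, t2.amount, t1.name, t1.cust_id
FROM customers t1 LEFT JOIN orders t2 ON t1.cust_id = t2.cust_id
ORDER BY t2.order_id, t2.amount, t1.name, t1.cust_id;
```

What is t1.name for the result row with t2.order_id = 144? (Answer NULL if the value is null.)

Alice

LEFT JOIN keeps every row from `customers`; unmatched rows get NULL for `orders`'s columns.
Matching on t1.cust_id = t2.cust_id. A NULL in a compared column never satisfies the condition.
- t1 (cust_id=2) pairs with 2 row(s) of t2.
- t1 (cust_id=3) has no partner → padded with NULL.
- t1 (cust_id=7) has no partner → padded with NULL.
- t1 (cust_id=3) has no partner → padded with NULL.
- t1 (cust_id=5) pairs with 4 row(s) of t2.
- t1 (cust_id=NULL) has no partner → padded with NULL.
- t1 (cust_id=2) pairs with 2 row(s) of t2.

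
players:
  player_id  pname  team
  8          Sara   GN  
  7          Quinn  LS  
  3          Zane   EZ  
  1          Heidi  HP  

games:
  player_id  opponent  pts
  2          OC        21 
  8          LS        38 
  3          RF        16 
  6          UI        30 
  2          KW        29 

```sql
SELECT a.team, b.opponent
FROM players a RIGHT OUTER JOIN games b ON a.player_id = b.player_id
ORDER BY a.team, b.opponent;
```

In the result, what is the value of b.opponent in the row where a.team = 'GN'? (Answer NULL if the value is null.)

LS

RIGHT JOIN keeps every row from `games`; unmatched rows get NULL for `players`'s columns.
Matching on a.player_id = b.player_id.
- a row (player_id=8): matches 1 b row(s) → 1 output row(s).
- a row (player_id=7): no match.
- a row (player_id=3): matches 1 b row(s) → 1 output row(s).
- a row (player_id=1): no match.
- 3 row(s) from b found no a partner → padded with NULL.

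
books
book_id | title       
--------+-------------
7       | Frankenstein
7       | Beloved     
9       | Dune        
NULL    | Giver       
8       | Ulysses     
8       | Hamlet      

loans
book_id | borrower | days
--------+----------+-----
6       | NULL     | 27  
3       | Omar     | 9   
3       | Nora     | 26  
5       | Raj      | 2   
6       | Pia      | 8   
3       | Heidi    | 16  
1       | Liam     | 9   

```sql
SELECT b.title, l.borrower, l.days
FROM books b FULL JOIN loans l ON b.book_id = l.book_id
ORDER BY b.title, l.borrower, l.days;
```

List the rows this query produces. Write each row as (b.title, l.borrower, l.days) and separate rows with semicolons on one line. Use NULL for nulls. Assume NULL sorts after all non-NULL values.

(Beloved, NULL, NULL); (Dune, NULL, NULL); (Frankenstein, NULL, NULL); (Giver, NULL, NULL); (Hamlet, NULL, NULL); (Ulysses, NULL, NULL); (NULL, Heidi, 16); (NULL, Liam, 9); (NULL, Nora, 26); (NULL, Omar, 9); (NULL, Pia, 8); (NULL, Raj, 2); (NULL, NULL, 27)

FULL OUTER JOIN keeps every row from both sides; unmatched rows get NULL for the other side's columns.
Matching on b.book_id = l.book_id. A NULL in a compared column never satisfies the condition.
- b row (book_id=7): no match → kept, l columns NULL.
- b row (book_id=7): no match → kept, l columns NULL.
- b row (book_id=9): no match → kept, l columns NULL.
- b row (book_id=NULL): no match → kept, l columns NULL.
- b row (book_id=8): no match → kept, l columns NULL.
- b row (book_id=8): no match → kept, l columns NULL.
- 7 l row(s) had no b match → kept, b columns NULL.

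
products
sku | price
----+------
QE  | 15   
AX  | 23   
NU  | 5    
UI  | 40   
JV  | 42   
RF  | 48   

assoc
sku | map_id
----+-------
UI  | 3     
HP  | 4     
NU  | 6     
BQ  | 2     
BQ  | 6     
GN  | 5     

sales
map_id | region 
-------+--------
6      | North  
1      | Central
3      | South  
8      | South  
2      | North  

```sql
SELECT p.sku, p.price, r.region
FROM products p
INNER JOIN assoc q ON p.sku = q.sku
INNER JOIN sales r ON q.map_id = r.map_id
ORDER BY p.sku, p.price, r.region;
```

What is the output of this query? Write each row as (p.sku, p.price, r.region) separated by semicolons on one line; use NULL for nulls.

Joins associate left-to-right: products INNER JOIN assoc on sku gives 2 intermediate row(s).
Then INNER JOIN `sales r` on map_id: keep only rows whose q.map_id appears in r.

(NU, 5, North); (UI, 40, South)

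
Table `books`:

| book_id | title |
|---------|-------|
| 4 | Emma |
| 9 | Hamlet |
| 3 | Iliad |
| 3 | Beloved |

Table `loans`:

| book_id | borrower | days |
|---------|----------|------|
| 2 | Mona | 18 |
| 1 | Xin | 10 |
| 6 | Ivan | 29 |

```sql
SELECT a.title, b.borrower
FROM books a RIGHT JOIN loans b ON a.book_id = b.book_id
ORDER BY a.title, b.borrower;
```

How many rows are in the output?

RIGHT JOIN keeps every row from `loans`; unmatched rows get NULL for `books`'s columns.
Matching on a.book_id = b.book_id.
- a[0] book_id=4 → no match.
- a[1] book_id=9 → no match.
- a[2] book_id=3 → no match.
- a[3] book_id=3 → no match.
- 3 row(s) from b found no a partner → padded with NULL.
Total: 0 matched + 3 padded = 3 rows.

3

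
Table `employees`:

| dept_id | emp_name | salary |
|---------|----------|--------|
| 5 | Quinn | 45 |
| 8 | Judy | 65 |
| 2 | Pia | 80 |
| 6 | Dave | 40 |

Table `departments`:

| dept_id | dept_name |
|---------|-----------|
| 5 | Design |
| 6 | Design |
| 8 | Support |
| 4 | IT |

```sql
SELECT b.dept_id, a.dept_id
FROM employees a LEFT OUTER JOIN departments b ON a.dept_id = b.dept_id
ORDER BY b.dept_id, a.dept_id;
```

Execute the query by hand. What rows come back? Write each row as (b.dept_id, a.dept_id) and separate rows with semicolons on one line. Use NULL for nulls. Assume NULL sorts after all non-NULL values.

LEFT JOIN keeps every row from `employees`; unmatched rows get NULL for `departments`'s columns.
Matching on a.dept_id = b.dept_id.
Matched pairs: 3; unmatched a rows kept: 1.

(5, 5); (6, 6); (8, 8); (NULL, 2)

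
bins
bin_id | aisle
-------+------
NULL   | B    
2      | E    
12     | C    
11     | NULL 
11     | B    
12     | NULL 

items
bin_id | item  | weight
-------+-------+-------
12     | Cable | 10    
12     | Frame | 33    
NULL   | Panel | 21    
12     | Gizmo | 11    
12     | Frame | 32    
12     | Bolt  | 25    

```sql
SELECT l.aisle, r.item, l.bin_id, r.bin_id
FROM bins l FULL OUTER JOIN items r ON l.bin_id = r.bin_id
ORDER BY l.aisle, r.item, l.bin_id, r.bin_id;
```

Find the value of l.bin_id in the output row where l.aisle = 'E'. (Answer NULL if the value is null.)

2

FULL OUTER JOIN keeps every row from both sides; unmatched rows get NULL for the other side's columns.
Matching on l.bin_id = r.bin_id. A NULL in a compared column never satisfies the condition.
Matched pairs: 10; unmatched l rows kept: 4; unmatched r rows kept: 1.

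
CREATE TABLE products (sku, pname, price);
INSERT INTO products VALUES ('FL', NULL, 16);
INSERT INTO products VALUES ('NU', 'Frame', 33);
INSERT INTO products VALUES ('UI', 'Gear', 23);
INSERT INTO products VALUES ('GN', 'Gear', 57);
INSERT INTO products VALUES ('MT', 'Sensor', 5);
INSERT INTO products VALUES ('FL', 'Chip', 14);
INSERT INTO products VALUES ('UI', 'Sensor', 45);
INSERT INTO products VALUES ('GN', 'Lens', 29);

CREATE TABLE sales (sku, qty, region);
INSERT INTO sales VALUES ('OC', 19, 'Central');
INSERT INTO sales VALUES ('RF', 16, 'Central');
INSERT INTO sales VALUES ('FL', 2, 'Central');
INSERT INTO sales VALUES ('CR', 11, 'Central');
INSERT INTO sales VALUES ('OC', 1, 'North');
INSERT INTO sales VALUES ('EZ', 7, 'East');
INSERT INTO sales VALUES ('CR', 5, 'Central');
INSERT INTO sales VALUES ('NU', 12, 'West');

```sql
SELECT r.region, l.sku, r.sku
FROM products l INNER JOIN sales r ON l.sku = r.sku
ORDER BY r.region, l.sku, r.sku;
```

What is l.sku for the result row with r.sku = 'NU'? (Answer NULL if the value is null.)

INNER JOIN keeps only pairs where the ON condition holds.
Matching on l.sku = r.sku.
- l row (sku=FL): matches 1 r row(s) → 1 output row(s).
- l row (sku=NU): matches 1 r row(s) → 1 output row(s).
- l row (sku=UI): no match → dropped.
- l row (sku=GN): no match → dropped.
- l row (sku=MT): no match → dropped.
- l row (sku=FL): matches 1 r row(s) → 1 output row(s).
- l row (sku=UI): no match → dropped.
- l row (sku=GN): no match → dropped.

NU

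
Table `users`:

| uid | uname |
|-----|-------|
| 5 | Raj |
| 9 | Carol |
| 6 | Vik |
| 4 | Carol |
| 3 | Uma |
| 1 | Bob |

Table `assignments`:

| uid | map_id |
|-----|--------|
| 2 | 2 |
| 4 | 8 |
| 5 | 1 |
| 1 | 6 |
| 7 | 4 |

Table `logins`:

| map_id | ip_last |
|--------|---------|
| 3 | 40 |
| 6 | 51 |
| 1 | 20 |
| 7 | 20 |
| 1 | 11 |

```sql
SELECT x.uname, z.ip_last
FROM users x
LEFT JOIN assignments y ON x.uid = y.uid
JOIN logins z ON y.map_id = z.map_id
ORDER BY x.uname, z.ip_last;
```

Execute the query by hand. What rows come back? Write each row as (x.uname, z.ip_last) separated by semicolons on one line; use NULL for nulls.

Evaluate left to right. First `users x LEFT JOIN assignments y` on uid: 6 row(s).
Then INNER JOIN `logins z` on map_id: keep only rows whose y.map_id appears in z.

(Bob, 51); (Raj, 11); (Raj, 20)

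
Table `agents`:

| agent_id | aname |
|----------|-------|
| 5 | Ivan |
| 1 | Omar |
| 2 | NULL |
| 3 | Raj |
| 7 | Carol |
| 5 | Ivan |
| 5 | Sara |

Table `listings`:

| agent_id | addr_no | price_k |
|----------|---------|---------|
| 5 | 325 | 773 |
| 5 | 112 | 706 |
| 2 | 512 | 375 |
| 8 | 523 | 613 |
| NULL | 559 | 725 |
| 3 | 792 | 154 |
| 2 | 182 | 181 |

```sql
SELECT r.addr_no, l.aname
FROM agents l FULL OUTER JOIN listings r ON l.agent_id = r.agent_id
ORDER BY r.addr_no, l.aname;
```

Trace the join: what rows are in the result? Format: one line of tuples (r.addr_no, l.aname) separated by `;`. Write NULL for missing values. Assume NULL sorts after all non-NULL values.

(112, Ivan); (112, Ivan); (112, Sara); (182, NULL); (325, Ivan); (325, Ivan); (325, Sara); (512, NULL); (523, NULL); (559, NULL); (792, Raj); (NULL, Carol); (NULL, Omar)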